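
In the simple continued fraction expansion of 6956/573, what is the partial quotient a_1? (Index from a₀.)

6956 = 12·573 + 80   →  a_0 = 12
573 = 7·80 + 13   →  a_1 = 7

7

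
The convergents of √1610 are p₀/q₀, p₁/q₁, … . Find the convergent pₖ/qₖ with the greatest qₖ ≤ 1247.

25720/641

√1610 = [40; 8, 80, …] (period length 2).
Convergents:
  p_0/q_0 = 40/1
  p_1/q_1 = 321/8
  p_2/q_2 = 25720/641
  p_3/q_3 = 206081/5136
q_2 = 641 ≤ 1247 < 5136 = q_3, so the answer is 25720/641.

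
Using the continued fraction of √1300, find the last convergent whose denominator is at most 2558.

46764/1297

√1300 = [36; 18, 72, …] (period length 2).
Convergents:
  p_0/q_0 = 36/1
  p_1/q_1 = 649/18
  p_2/q_2 = 46764/1297
  p_3/q_3 = 842401/23364
q_2 = 1297 ≤ 2558 < 23364 = q_3, so the answer is 46764/1297.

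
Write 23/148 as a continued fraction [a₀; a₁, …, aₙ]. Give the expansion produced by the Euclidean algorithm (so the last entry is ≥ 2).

23 = 0·148 + 23
148 = 6·23 + 10
23 = 2·10 + 3
10 = 3·3 + 1
3 = 3·1 + 0  (stop)
So 23/148 = [0; 6, 2, 3, 3].

[0; 6, 2, 3, 3]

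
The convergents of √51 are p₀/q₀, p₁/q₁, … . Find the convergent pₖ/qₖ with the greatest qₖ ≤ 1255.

√51 = [7; 7, 14, …] (period length 2).
Convergents:
  p_0/q_0 = 7/1
  p_1/q_1 = 50/7
  p_2/q_2 = 707/99
  p_3/q_3 = 4999/700
  p_4/q_4 = 70693/9899
q_3 = 700 ≤ 1255 < 9899 = q_4, so the answer is 4999/700.

4999/700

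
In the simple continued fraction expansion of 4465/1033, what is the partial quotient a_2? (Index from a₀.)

4465 = 4·1033 + 333   →  a_0 = 4
1033 = 3·333 + 34   →  a_1 = 3
333 = 9·34 + 27   →  a_2 = 9

9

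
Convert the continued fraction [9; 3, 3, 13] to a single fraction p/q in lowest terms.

1237/133

Using pₖ = aₖpₖ₋₁ + pₖ₋₂ and qₖ = aₖqₖ₋₁ + qₖ₋₂:
  k=0: a=9, p=9, q=1
  k=1: a=3, p=28, q=3
  k=2: a=3, p=93, q=10
  k=3: a=13, p=1237, q=133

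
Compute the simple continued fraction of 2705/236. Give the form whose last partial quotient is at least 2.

[11; 2, 6, 18]

2705 = 11·236 + 109
236 = 2·109 + 18
109 = 6·18 + 1
18 = 18·1 + 0  (stop)
So 2705/236 = [11; 2, 6, 18].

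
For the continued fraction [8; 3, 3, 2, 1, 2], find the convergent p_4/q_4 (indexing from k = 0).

Using pₖ = aₖpₖ₋₁ + pₖ₋₂, qₖ = aₖqₖ₋₁ + qₖ₋₂ (with p₋₁=1, p₋₂=0, q₋₁=0, q₋₂=1):
  k=0: a=8, p=8, q=1
  k=1: a=3, p=25, q=3
  k=2: a=3, p=83, q=10
  k=3: a=2, p=191, q=23
  k=4: a=1, p=274, q=33

274/33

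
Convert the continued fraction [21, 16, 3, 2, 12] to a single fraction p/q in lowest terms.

Fold from the inside: start with 12/1.
  2 + 1/12 = 25/12
  3 + 12/25 = 87/25
  16 + 25/87 = 1417/87
  21 + 87/1417 = 29844/1417

29844/1417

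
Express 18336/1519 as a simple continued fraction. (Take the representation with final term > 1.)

18336 = 12×1519 + 108
1519 = 14×108 + 7
108 = 15×7 + 3
7 = 2×3 + 1
3 = 3×1 + 0  (stop)
So 18336/1519 = [12; 14, 15, 2, 3].

[12; 14, 15, 2, 3]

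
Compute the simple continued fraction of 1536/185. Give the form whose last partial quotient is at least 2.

1536 = 8·185 + 56
185 = 3·56 + 17
56 = 3·17 + 5
17 = 3·5 + 2
5 = 2·2 + 1
2 = 2·1 + 0  (stop)
So 1536/185 = [8; 3, 3, 3, 2, 2].

[8; 3, 3, 3, 2, 2]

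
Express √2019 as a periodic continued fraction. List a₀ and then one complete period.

a₀ = ⌊√2019⌋ = 44.
With m₀=0, d₀=1 and mₖ₊₁ = dₖaₖ − mₖ, dₖ₊₁ = (n − mₖ₊₁²)/dₖ, aₖ₊₁ = ⌊(a₀+mₖ₊₁)/dₖ₊₁⌋:
  k=1: m=44, d=83, a=1
  k=2: m=39, d=6, a=13
  k=3: m=39, d=83, a=1
  k=4: m=44, d=1, a=88
d=1 and a=2a₀=88 at k=4, so the next step gives (m, d) = (44, 83) again — its k=1 value — and the period has length 4.

[44; 1, 13, 1, 88]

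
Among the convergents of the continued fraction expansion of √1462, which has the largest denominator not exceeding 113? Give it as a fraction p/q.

√1462 = [38; 4, 4, 4, 76, …] (period length 4).
Convergents:
  p_0/q_0 = 38/1
  p_1/q_1 = 153/4
  p_2/q_2 = 650/17
  p_3/q_3 = 2753/72
  p_4/q_4 = 209878/5489
q_3 = 72 ≤ 113 < 5489 = q_4, so the answer is 2753/72.

2753/72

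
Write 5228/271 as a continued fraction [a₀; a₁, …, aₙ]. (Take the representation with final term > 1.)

5228 = 19*271 + 79
271 = 3*79 + 34
79 = 2*34 + 11
34 = 3*11 + 1
11 = 11*1 + 0  (stop)
So 5228/271 = [19; 3, 2, 3, 11].

[19; 3, 2, 3, 11]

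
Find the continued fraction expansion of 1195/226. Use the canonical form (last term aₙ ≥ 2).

1195 = 5×226 + 65
226 = 3×65 + 31
65 = 2×31 + 3
31 = 10×3 + 1
3 = 3×1 + 0  (stop)
So 1195/226 = [5; 3, 2, 10, 3].

[5; 3, 2, 10, 3]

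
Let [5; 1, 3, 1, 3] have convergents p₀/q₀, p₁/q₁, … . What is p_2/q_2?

23/4

Using pₖ = aₖpₖ₋₁ + pₖ₋₂, qₖ = aₖqₖ₋₁ + qₖ₋₂ (with p₋₁=1, p₋₂=0, q₋₁=0, q₋₂=1):
  k=0: a=5, p=5, q=1
  k=1: a=1, p=6, q=1
  k=2: a=3, p=23, q=4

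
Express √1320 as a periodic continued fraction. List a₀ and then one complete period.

a₀ = ⌊√1320⌋ = 36.
With m₀=0, d₀=1 and mₖ₊₁ = dₖaₖ − mₖ, dₖ₊₁ = (n − mₖ₊₁²)/dₖ, aₖ₊₁ = ⌊(a₀+mₖ₊₁)/dₖ₊₁⌋:
  k=1: m=36, d=24, a=3
  k=2: m=36, d=1, a=72
d=1 and a=2a₀=72 at k=2, so the next step gives (m, d) = (36, 24) again — its k=1 value — and the period has length 2.

[36; 3, 72]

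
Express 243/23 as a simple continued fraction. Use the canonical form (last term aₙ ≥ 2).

243 = 10·23 + 13
23 = 1·13 + 10
13 = 1·10 + 3
10 = 3·3 + 1
3 = 3·1 + 0  (stop)
So 243/23 = [10; 1, 1, 3, 3].

[10; 1, 1, 3, 3]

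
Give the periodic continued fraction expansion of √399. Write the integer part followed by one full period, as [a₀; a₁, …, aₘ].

[19; 1, 38]

a₀ = ⌊√399⌋ = 19.
With m₀=0, d₀=1 and mₖ₊₁ = dₖaₖ − mₖ, dₖ₊₁ = (n − mₖ₊₁²)/dₖ, aₖ₊₁ = ⌊(a₀+mₖ₊₁)/dₖ₊₁⌋:
  k=1: m=19, d=38, a=1
  k=2: m=19, d=1, a=38
d=1 and a=2a₀=38 at k=2, so the next step gives (m, d) = (19, 38) again — its k=1 value — and the period has length 2.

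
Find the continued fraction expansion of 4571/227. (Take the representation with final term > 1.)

4571 = 20·227 + 31
227 = 7·31 + 10
31 = 3·10 + 1
10 = 10·1 + 0  (stop)
So 4571/227 = [20; 7, 3, 10].

[20; 7, 3, 10]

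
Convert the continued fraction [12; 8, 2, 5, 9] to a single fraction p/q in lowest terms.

10349/854

Fold from the inside: start with 9/1.
  5 + 1/9 = 46/9
  2 + 9/46 = 101/46
  8 + 46/101 = 854/101
  12 + 101/854 = 10349/854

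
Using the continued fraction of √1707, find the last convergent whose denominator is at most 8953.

√1707 = [41; 3, 6, 41, 6, 3, 82, …] (period length 6).
Convergents:
  p_0/q_0 = 41/1
  p_1/q_1 = 124/3
  p_2/q_2 = 785/19
  p_3/q_3 = 32309/782
  p_4/q_4 = 194639/4711
  p_5/q_5 = 616226/14915
q_4 = 4711 ≤ 8953 < 14915 = q_5, so the answer is 194639/4711.

194639/4711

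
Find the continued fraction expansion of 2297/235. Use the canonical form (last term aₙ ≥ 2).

2297 = 9*235 + 182
235 = 1*182 + 53
182 = 3*53 + 23
53 = 2*23 + 7
23 = 3*7 + 2
7 = 3*2 + 1
2 = 2*1 + 0  (stop)
So 2297/235 = [9; 1, 3, 2, 3, 3, 2].

[9; 1, 3, 2, 3, 3, 2]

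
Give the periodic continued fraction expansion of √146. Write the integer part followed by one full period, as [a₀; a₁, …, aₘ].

a₀ = ⌊√146⌋ = 12.

[12; 12, 24]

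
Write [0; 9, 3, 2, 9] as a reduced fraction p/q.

66/613

Fold from the inside: start with 9/1.
  2 + 1/9 = 19/9
  3 + 9/19 = 66/19
  9 + 19/66 = 613/66
  0 + 66/613 = 66/613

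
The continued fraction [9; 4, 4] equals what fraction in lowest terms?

157/17

Fold from the inside: start with 4/1.
  4 + 1/4 = 17/4
  9 + 4/17 = 157/17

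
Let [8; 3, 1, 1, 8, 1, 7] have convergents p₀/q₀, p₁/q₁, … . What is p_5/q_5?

Using pₖ = aₖpₖ₋₁ + pₖ₋₂, qₖ = aₖqₖ₋₁ + qₖ₋₂ (with p₋₁=1, p₋₂=0, q₋₁=0, q₋₂=1):
  k=0: a=8, p=8, q=1
  k=1: a=3, p=25, q=3
  k=2: a=1, p=33, q=4
  k=3: a=1, p=58, q=7
  k=4: a=8, p=497, q=60
  k=5: a=1, p=555, q=67

555/67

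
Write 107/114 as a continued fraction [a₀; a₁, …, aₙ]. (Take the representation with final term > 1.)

107 = 0×114 + 107
114 = 1×107 + 7
107 = 15×7 + 2
7 = 3×2 + 1
2 = 2×1 + 0  (stop)
So 107/114 = [0; 1, 15, 3, 2].

[0; 1, 15, 3, 2]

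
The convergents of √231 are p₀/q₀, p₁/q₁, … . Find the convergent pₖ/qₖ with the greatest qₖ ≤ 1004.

11551/760

√231 = [15; 5, 30, …] (period length 2).
Convergents:
  p_0/q_0 = 15/1
  p_1/q_1 = 76/5
  p_2/q_2 = 2295/151
  p_3/q_3 = 11551/760
  p_4/q_4 = 348825/22951
q_3 = 760 ≤ 1004 < 22951 = q_4, so the answer is 11551/760.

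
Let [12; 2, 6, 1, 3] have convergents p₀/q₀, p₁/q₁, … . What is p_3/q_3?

Using pₖ = aₖpₖ₋₁ + pₖ₋₂, qₖ = aₖqₖ₋₁ + qₖ₋₂ (with p₋₁=1, p₋₂=0, q₋₁=0, q₋₂=1):
  k=0: a=12, p=12, q=1
  k=1: a=2, p=25, q=2
  k=2: a=6, p=162, q=13
  k=3: a=1, p=187, q=15

187/15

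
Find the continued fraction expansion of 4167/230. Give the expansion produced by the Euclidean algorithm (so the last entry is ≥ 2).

[18; 8, 1, 1, 13]

4167 = 18×230 + 27
230 = 8×27 + 14
27 = 1×14 + 13
14 = 1×13 + 1
13 = 13×1 + 0  (stop)
So 4167/230 = [18; 8, 1, 1, 13].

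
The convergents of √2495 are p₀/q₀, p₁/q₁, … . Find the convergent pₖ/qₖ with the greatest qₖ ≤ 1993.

√2495 = [49; 1, 18, 1, 98, …] (period length 4).
Convergents:
  p_0/q_0 = 49/1
  p_1/q_1 = 50/1
  p_2/q_2 = 949/19
  p_3/q_3 = 999/20
  p_4/q_4 = 98851/1979
  p_5/q_5 = 99850/1999
q_4 = 1979 ≤ 1993 < 1999 = q_5, so the answer is 98851/1979.

98851/1979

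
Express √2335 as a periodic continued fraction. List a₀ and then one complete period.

a₀ = ⌊√2335⌋ = 48.
With m₀=0, d₀=1 and mₖ₊₁ = dₖaₖ − mₖ, dₖ₊₁ = (n − mₖ₊₁²)/dₖ, aₖ₊₁ = ⌊(a₀+mₖ₊₁)/dₖ₊₁⌋:
  k=1: m=48, d=31, a=3
  k=2: m=45, d=10, a=9
  k=3: m=45, d=31, a=3
  k=4: m=48, d=1, a=96
d=1 and a=2a₀=96 at k=4, so the next step gives (m, d) = (48, 31) again — its k=1 value — and the period has length 4.

[48; 3, 9, 3, 96]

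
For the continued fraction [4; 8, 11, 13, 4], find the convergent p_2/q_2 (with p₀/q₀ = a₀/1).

Using pₖ = aₖpₖ₋₁ + pₖ₋₂, qₖ = aₖqₖ₋₁ + qₖ₋₂ (with p₋₁=1, p₋₂=0, q₋₁=0, q₋₂=1):
  k=0: a=4, p=4, q=1
  k=1: a=8, p=33, q=8
  k=2: a=11, p=367, q=89

367/89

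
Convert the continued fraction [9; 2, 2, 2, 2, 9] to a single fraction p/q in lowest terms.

Using pₖ = aₖpₖ₋₁ + pₖ₋₂ and qₖ = aₖqₖ₋₁ + qₖ₋₂:
  k=0: a=9, p=9, q=1
  k=1: a=2, p=19, q=2
  k=2: a=2, p=47, q=5
  k=3: a=2, p=113, q=12
  k=4: a=2, p=273, q=29
  k=5: a=9, p=2570, q=273

2570/273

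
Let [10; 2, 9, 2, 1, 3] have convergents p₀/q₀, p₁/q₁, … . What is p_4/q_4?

Using pₖ = aₖpₖ₋₁ + pₖ₋₂, qₖ = aₖqₖ₋₁ + qₖ₋₂ (with p₋₁=1, p₋₂=0, q₋₁=0, q₋₂=1):
  k=0: a=10, p=10, q=1
  k=1: a=2, p=21, q=2
  k=2: a=9, p=199, q=19
  k=3: a=2, p=419, q=40
  k=4: a=1, p=618, q=59

618/59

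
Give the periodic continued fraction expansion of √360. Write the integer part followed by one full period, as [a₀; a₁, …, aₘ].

a₀ = ⌊√360⌋ = 18.
With m₀=0, d₀=1 and mₖ₊₁ = dₖaₖ − mₖ, dₖ₊₁ = (n − mₖ₊₁²)/dₖ, aₖ₊₁ = ⌊(a₀+mₖ₊₁)/dₖ₊₁⌋:
  k=1: m=18, d=36, a=1
  k=2: m=18, d=1, a=36
d=1 and a=2a₀=36 at k=2, so the next step gives (m, d) = (18, 36) again — its k=1 value — and the period has length 2.

[18; 1, 36]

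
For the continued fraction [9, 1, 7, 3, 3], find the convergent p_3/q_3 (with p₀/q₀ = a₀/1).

Using pₖ = aₖpₖ₋₁ + pₖ₋₂, qₖ = aₖqₖ₋₁ + qₖ₋₂ (with p₋₁=1, p₋₂=0, q₋₁=0, q₋₂=1):
  k=0: a=9, p=9, q=1
  k=1: a=1, p=10, q=1
  k=2: a=7, p=79, q=8
  k=3: a=3, p=247, q=25

247/25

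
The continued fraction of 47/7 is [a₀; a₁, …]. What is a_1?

1

47 = 6·7 + 5   →  a_0 = 6
7 = 1·5 + 2   →  a_1 = 1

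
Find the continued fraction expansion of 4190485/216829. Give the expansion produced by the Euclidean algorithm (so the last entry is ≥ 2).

[19; 3, 15, 3, 2, 13, 16, 3]

4190485 = 19×216829 + 70734
216829 = 3×70734 + 4627
70734 = 15×4627 + 1329
4627 = 3×1329 + 640
1329 = 2×640 + 49
640 = 13×49 + 3
49 = 16×3 + 1
3 = 3×1 + 0  (stop)
So 4190485/216829 = [19; 3, 15, 3, 2, 13, 16, 3].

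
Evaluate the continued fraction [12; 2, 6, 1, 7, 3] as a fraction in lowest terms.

4600/369

Using pₖ = aₖpₖ₋₁ + pₖ₋₂ and qₖ = aₖqₖ₋₁ + qₖ₋₂:
  k=0: a=12, p=12, q=1
  k=1: a=2, p=25, q=2
  k=2: a=6, p=162, q=13
  k=3: a=1, p=187, q=15
  k=4: a=7, p=1471, q=118
  k=5: a=3, p=4600, q=369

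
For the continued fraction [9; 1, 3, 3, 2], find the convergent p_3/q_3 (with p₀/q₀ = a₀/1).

127/13

Using pₖ = aₖpₖ₋₁ + pₖ₋₂, qₖ = aₖqₖ₋₁ + qₖ₋₂ (with p₋₁=1, p₋₂=0, q₋₁=0, q₋₂=1):
  k=0: a=9, p=9, q=1
  k=1: a=1, p=10, q=1
  k=2: a=3, p=39, q=4
  k=3: a=3, p=127, q=13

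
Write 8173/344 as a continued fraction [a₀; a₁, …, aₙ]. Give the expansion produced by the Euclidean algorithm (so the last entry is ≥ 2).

[23; 1, 3, 6, 1, 11]

8173 = 23*344 + 261
344 = 1*261 + 83
261 = 3*83 + 12
83 = 6*12 + 11
12 = 1*11 + 1
11 = 11*1 + 0  (stop)
So 8173/344 = [23; 1, 3, 6, 1, 11].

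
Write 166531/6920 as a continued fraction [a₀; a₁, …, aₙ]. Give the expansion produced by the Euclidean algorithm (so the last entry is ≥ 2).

[24; 15, 2, 1, 10, 14]

166531 = 24×6920 + 451
6920 = 15×451 + 155
451 = 2×155 + 141
155 = 1×141 + 14
141 = 10×14 + 1
14 = 14×1 + 0  (stop)
So 166531/6920 = [24; 15, 2, 1, 10, 14].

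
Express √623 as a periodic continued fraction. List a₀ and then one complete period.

a₀ = ⌊√623⌋ = 24.

[24; 1, 23, 1, 48]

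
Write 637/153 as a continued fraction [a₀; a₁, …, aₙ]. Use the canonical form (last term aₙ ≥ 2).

[4; 6, 8, 3]

637 = 4·153 + 25
153 = 6·25 + 3
25 = 8·3 + 1
3 = 3·1 + 0  (stop)
So 637/153 = [4; 6, 8, 3].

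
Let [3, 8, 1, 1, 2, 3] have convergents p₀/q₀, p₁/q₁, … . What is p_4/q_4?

134/43

Using pₖ = aₖpₖ₋₁ + pₖ₋₂, qₖ = aₖqₖ₋₁ + qₖ₋₂ (with p₋₁=1, p₋₂=0, q₋₁=0, q₋₂=1):
  k=0: a=3, p=3, q=1
  k=1: a=8, p=25, q=8
  k=2: a=1, p=28, q=9
  k=3: a=1, p=53, q=17
  k=4: a=2, p=134, q=43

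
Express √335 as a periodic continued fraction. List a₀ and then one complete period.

[18; 3, 3, 3, 36]

a₀ = ⌊√335⌋ = 18.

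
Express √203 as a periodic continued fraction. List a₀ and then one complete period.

a₀ = ⌊√203⌋ = 14.
With m₀=0, d₀=1 and mₖ₊₁ = dₖaₖ − mₖ, dₖ₊₁ = (n − mₖ₊₁²)/dₖ, aₖ₊₁ = ⌊(a₀+mₖ₊₁)/dₖ₊₁⌋:
  k=1: m=14, d=7, a=4
  k=2: m=14, d=1, a=28
d=1 and a=2a₀=28 at k=2, so the next step gives (m, d) = (14, 7) again — its k=1 value — and the period has length 2.

[14; 4, 28]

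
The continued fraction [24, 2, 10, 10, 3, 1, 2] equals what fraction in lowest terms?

58621/2395

Using pₖ = aₖpₖ₋₁ + pₖ₋₂ and qₖ = aₖqₖ₋₁ + qₖ₋₂:
  k=0: a=24, p=24, q=1
  k=1: a=2, p=49, q=2
  k=2: a=10, p=514, q=21
  k=3: a=10, p=5189, q=212
  k=4: a=3, p=16081, q=657
  k=5: a=1, p=21270, q=869
  k=6: a=2, p=58621, q=2395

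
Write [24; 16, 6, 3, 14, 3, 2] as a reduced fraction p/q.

755038/31379

Fold from the inside: start with 2/1.
  3 + 1/2 = 7/2
  14 + 2/7 = 100/7
  3 + 7/100 = 307/100
  6 + 100/307 = 1942/307
  16 + 307/1942 = 31379/1942
  24 + 1942/31379 = 755038/31379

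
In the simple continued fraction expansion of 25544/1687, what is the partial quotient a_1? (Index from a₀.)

25544 = 15·1687 + 239   →  a_0 = 15
1687 = 7·239 + 14   →  a_1 = 7

7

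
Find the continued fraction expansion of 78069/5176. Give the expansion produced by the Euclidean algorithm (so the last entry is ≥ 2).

[15; 12, 15, 3, 9]

78069 = 15*5176 + 429
5176 = 12*429 + 28
429 = 15*28 + 9
28 = 3*9 + 1
9 = 9*1 + 0  (stop)
So 78069/5176 = [15; 12, 15, 3, 9].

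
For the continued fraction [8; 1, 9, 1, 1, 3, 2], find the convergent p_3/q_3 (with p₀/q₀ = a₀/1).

Using pₖ = aₖpₖ₋₁ + pₖ₋₂, qₖ = aₖqₖ₋₁ + qₖ₋₂ (with p₋₁=1, p₋₂=0, q₋₁=0, q₋₂=1):
  k=0: a=8, p=8, q=1
  k=1: a=1, p=9, q=1
  k=2: a=9, p=89, q=10
  k=3: a=1, p=98, q=11

98/11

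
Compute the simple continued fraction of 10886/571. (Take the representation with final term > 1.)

[19; 15, 2, 3, 5]

10886 = 19*571 + 37
571 = 15*37 + 16
37 = 2*16 + 5
16 = 3*5 + 1
5 = 5*1 + 0  (stop)
So 10886/571 = [19; 15, 2, 3, 5].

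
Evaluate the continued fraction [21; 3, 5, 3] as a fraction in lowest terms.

1087/51

Using pₖ = aₖpₖ₋₁ + pₖ₋₂ and qₖ = aₖqₖ₋₁ + qₖ₋₂:
  k=0: a=21, p=21, q=1
  k=1: a=3, p=64, q=3
  k=2: a=5, p=341, q=16
  k=3: a=3, p=1087, q=51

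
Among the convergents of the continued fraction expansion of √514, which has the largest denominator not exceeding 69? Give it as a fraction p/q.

1519/67

√514 = [22; 1, 2, 22, 2, 1, 44, …] (period length 6).
Convergents:
  p_0/q_0 = 22/1
  p_1/q_1 = 23/1
  p_2/q_2 = 68/3
  p_3/q_3 = 1519/67
  p_4/q_4 = 3106/137
q_3 = 67 ≤ 69 < 137 = q_4, so the answer is 1519/67.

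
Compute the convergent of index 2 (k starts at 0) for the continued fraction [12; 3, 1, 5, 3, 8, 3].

Using pₖ = aₖpₖ₋₁ + pₖ₋₂, qₖ = aₖqₖ₋₁ + qₖ₋₂ (with p₋₁=1, p₋₂=0, q₋₁=0, q₋₂=1):
  k=0: a=12, p=12, q=1
  k=1: a=3, p=37, q=3
  k=2: a=1, p=49, q=4

49/4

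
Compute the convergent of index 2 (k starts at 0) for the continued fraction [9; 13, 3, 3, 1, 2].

363/40

Using pₖ = aₖpₖ₋₁ + pₖ₋₂, qₖ = aₖqₖ₋₁ + qₖ₋₂ (with p₋₁=1, p₋₂=0, q₋₁=0, q₋₂=1):
  k=0: a=9, p=9, q=1
  k=1: a=13, p=118, q=13
  k=2: a=3, p=363, q=40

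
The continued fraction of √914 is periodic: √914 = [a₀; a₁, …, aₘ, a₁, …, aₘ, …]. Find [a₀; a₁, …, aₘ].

[30; 4, 3, 3, 4, 60]

a₀ = ⌊√914⌋ = 30.
With m₀=0, d₀=1 and mₖ₊₁ = dₖaₖ − mₖ, dₖ₊₁ = (n − mₖ₊₁²)/dₖ, aₖ₊₁ = ⌊(a₀+mₖ₊₁)/dₖ₊₁⌋:
  k=1: m=30, d=14, a=4
  k=2: m=26, d=17, a=3
  k=3: m=25, d=17, a=3
  k=4: m=26, d=14, a=4
  k=5: m=30, d=1, a=60
d=1 and a=2a₀=60 at k=5, so the next step gives (m, d) = (30, 14) again — its k=1 value — and the period has length 5.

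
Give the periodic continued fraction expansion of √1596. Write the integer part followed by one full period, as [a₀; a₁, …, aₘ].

a₀ = ⌊√1596⌋ = 39.

[39; 1, 18, 1, 78]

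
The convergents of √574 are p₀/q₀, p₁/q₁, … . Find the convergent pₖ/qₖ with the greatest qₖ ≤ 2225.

√574 = [23; 1, 22, 1, 46, …] (period length 4).
Convergents:
  p_0/q_0 = 23/1
  p_1/q_1 = 24/1
  p_2/q_2 = 551/23
  p_3/q_3 = 575/24
  p_4/q_4 = 27001/1127
  p_5/q_5 = 27576/1151
  p_6/q_6 = 633673/26449
q_5 = 1151 ≤ 2225 < 26449 = q_6, so the answer is 27576/1151.

27576/1151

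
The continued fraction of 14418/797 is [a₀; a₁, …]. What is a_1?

14418 = 18·797 + 72   →  a_0 = 18
797 = 11·72 + 5   →  a_1 = 11

11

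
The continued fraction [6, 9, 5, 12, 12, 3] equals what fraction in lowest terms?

Using pₖ = aₖpₖ₋₁ + pₖ₋₂ and qₖ = aₖqₖ₋₁ + qₖ₋₂:
  k=0: a=6, p=6, q=1
  k=1: a=9, p=55, q=9
  k=2: a=5, p=281, q=46
  k=3: a=12, p=3427, q=561
  k=4: a=12, p=41405, q=6778
  k=5: a=3, p=127642, q=20895

127642/20895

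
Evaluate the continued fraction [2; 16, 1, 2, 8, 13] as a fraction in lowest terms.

Using pₖ = aₖpₖ₋₁ + pₖ₋₂ and qₖ = aₖqₖ₋₁ + qₖ₋₂:
  k=0: a=2, p=2, q=1
  k=1: a=16, p=33, q=16
  k=2: a=1, p=35, q=17
  k=3: a=2, p=103, q=50
  k=4: a=8, p=859, q=417
  k=5: a=13, p=11270, q=5471

11270/5471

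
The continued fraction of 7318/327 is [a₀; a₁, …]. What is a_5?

7318 = 22·327 + 124   →  a_0 = 22
327 = 2·124 + 79   →  a_1 = 2
124 = 1·79 + 45   →  a_2 = 1
79 = 1·45 + 34   →  a_3 = 1
45 = 1·34 + 11   →  a_4 = 1
34 = 3·11 + 1   →  a_5 = 3

3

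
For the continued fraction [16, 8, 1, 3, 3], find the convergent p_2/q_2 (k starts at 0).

Using pₖ = aₖpₖ₋₁ + pₖ₋₂, qₖ = aₖqₖ₋₁ + qₖ₋₂ (with p₋₁=1, p₋₂=0, q₋₁=0, q₋₂=1):
  k=0: a=16, p=16, q=1
  k=1: a=8, p=129, q=8
  k=2: a=1, p=145, q=9

145/9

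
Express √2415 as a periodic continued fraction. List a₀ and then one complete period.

[49; 7, 98]

a₀ = ⌊√2415⌋ = 49.
With m₀=0, d₀=1 and mₖ₊₁ = dₖaₖ − mₖ, dₖ₊₁ = (n − mₖ₊₁²)/dₖ, aₖ₊₁ = ⌊(a₀+mₖ₊₁)/dₖ₊₁⌋:
  k=1: m=49, d=14, a=7
  k=2: m=49, d=1, a=98
d=1 and a=2a₀=98 at k=2, so the next step gives (m, d) = (49, 14) again — its k=1 value — and the period has length 2.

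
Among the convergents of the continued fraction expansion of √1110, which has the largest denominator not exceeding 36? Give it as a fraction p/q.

633/19

√1110 = [33; 3, 6, 3, 66, …] (period length 4).
Convergents:
  p_0/q_0 = 33/1
  p_1/q_1 = 100/3
  p_2/q_2 = 633/19
  p_3/q_3 = 1999/60
q_2 = 19 ≤ 36 < 60 = q_3, so the answer is 633/19.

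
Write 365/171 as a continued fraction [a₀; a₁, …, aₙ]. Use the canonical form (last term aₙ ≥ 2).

365 = 2*171 + 23
171 = 7*23 + 10
23 = 2*10 + 3
10 = 3*3 + 1
3 = 3*1 + 0  (stop)
So 365/171 = [2; 7, 2, 3, 3].

[2; 7, 2, 3, 3]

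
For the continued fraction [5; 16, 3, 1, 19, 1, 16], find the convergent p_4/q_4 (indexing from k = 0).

Using pₖ = aₖpₖ₋₁ + pₖ₋₂, qₖ = aₖqₖ₋₁ + qₖ₋₂ (with p₋₁=1, p₋₂=0, q₋₁=0, q₋₂=1):
  k=0: a=5, p=5, q=1
  k=1: a=16, p=81, q=16
  k=2: a=3, p=248, q=49
  k=3: a=1, p=329, q=65
  k=4: a=19, p=6499, q=1284

6499/1284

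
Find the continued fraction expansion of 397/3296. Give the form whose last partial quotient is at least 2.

[0; 8, 3, 3, 4, 9]

397 = 0*3296 + 397
3296 = 8*397 + 120
397 = 3*120 + 37
120 = 3*37 + 9
37 = 4*9 + 1
9 = 9*1 + 0  (stop)
So 397/3296 = [0; 8, 3, 3, 4, 9].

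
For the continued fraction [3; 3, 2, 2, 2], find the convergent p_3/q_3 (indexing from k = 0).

Using pₖ = aₖpₖ₋₁ + pₖ₋₂, qₖ = aₖqₖ₋₁ + qₖ₋₂ (with p₋₁=1, p₋₂=0, q₋₁=0, q₋₂=1):
  k=0: a=3, p=3, q=1
  k=1: a=3, p=10, q=3
  k=2: a=2, p=23, q=7
  k=3: a=2, p=56, q=17

56/17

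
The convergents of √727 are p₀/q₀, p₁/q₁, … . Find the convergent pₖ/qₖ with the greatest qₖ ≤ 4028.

39285/1457

√727 = [26; 1, 25, 1, 52, …] (period length 4).
Convergents:
  p_0/q_0 = 26/1
  p_1/q_1 = 27/1
  p_2/q_2 = 701/26
  p_3/q_3 = 728/27
  p_4/q_4 = 38557/1430
  p_5/q_5 = 39285/1457
  p_6/q_6 = 1020682/37855
q_5 = 1457 ≤ 4028 < 37855 = q_6, so the answer is 39285/1457.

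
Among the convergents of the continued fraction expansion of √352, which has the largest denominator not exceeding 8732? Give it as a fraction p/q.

77617/4137

√352 = [18; 1, 3, 5, 9, 5, 3, 1, 36, …] (period length 8).
Convergents:
  p_0/q_0 = 18/1
  p_1/q_1 = 19/1
  p_2/q_2 = 75/4
  p_3/q_3 = 394/21
  p_4/q_4 = 3621/193
  p_5/q_5 = 18499/986
  p_6/q_6 = 59118/3151
  p_7/q_7 = 77617/4137
  p_8/q_8 = 2853330/152083
q_7 = 4137 ≤ 8732 < 152083 = q_8, so the answer is 77617/4137.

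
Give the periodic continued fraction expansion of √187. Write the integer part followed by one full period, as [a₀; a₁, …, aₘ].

a₀ = ⌊√187⌋ = 13.
With m₀=0, d₀=1 and mₖ₊₁ = dₖaₖ − mₖ, dₖ₊₁ = (n − mₖ₊₁²)/dₖ, aₖ₊₁ = ⌊(a₀+mₖ₊₁)/dₖ₊₁⌋:
  k=1: m=13, d=18, a=1
  k=2: m=5, d=9, a=2
  k=3: m=13, d=2, a=13
  k=4: m=13, d=9, a=2
  k=5: m=5, d=18, a=1
  k=6: m=13, d=1, a=26
d=1 and a=2a₀=26 at k=6, so the next step gives (m, d) = (13, 18) again — its k=1 value — and the period has length 6.

[13; 1, 2, 13, 2, 1, 26]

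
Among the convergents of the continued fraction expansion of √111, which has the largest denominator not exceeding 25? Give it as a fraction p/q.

158/15

√111 = [10; 1, 1, 6, 1, 1, 20, …] (period length 6).
Convergents:
  p_0/q_0 = 10/1
  p_1/q_1 = 11/1
  p_2/q_2 = 21/2
  p_3/q_3 = 137/13
  p_4/q_4 = 158/15
  p_5/q_5 = 295/28
q_4 = 15 ≤ 25 < 28 = q_5, so the answer is 158/15.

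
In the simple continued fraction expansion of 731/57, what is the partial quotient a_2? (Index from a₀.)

731 = 12·57 + 47   →  a_0 = 12
57 = 1·47 + 10   →  a_1 = 1
47 = 4·10 + 7   →  a_2 = 4

4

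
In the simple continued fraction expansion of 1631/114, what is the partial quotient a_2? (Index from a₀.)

1631 = 14·114 + 35   →  a_0 = 14
114 = 3·35 + 9   →  a_1 = 3
35 = 3·9 + 8   →  a_2 = 3

3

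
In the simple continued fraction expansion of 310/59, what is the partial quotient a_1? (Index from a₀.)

310 = 5·59 + 15   →  a_0 = 5
59 = 3·15 + 14   →  a_1 = 3

3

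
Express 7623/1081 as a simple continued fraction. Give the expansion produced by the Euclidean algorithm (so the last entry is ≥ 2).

7623 = 7×1081 + 56
1081 = 19×56 + 17
56 = 3×17 + 5
17 = 3×5 + 2
5 = 2×2 + 1
2 = 2×1 + 0  (stop)
So 7623/1081 = [7; 19, 3, 3, 2, 2].

[7; 19, 3, 3, 2, 2]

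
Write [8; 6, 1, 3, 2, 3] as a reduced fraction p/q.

Using pₖ = aₖpₖ₋₁ + pₖ₋₂ and qₖ = aₖqₖ₋₁ + qₖ₋₂:
  k=0: a=8, p=8, q=1
  k=1: a=6, p=49, q=6
  k=2: a=1, p=57, q=7
  k=3: a=3, p=220, q=27
  k=4: a=2, p=497, q=61
  k=5: a=3, p=1711, q=210

1711/210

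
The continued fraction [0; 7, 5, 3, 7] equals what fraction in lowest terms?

117/841

Using pₖ = aₖpₖ₋₁ + pₖ₋₂ and qₖ = aₖqₖ₋₁ + qₖ₋₂:
  k=0: a=0, p=0, q=1
  k=1: a=7, p=1, q=7
  k=2: a=5, p=5, q=36
  k=3: a=3, p=16, q=115
  k=4: a=7, p=117, q=841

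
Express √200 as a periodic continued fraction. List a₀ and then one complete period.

[14; 7, 28]

a₀ = ⌊√200⌋ = 14.
With m₀=0, d₀=1 and mₖ₊₁ = dₖaₖ − mₖ, dₖ₊₁ = (n − mₖ₊₁²)/dₖ, aₖ₊₁ = ⌊(a₀+mₖ₊₁)/dₖ₊₁⌋:
  k=1: m=14, d=4, a=7
  k=2: m=14, d=1, a=28
d=1 and a=2a₀=28 at k=2, so the next step gives (m, d) = (14, 4) again — its k=1 value — and the period has length 2.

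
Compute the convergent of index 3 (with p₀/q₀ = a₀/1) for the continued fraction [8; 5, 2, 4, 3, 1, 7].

Using pₖ = aₖpₖ₋₁ + pₖ₋₂, qₖ = aₖqₖ₋₁ + qₖ₋₂ (with p₋₁=1, p₋₂=0, q₋₁=0, q₋₂=1):
  k=0: a=8, p=8, q=1
  k=1: a=5, p=41, q=5
  k=2: a=2, p=90, q=11
  k=3: a=4, p=401, q=49

401/49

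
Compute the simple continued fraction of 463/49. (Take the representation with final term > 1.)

[9; 2, 4, 2, 2]

463 = 9×49 + 22
49 = 2×22 + 5
22 = 4×5 + 2
5 = 2×2 + 1
2 = 2×1 + 0  (stop)
So 463/49 = [9; 2, 4, 2, 2].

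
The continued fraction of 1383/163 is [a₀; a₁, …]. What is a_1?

2

1383 = 8·163 + 79   →  a_0 = 8
163 = 2·79 + 5   →  a_1 = 2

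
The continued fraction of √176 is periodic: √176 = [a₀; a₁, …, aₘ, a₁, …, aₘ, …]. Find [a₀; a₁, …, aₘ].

[13; 3, 1, 3, 26]

a₀ = ⌊√176⌋ = 13.
With m₀=0, d₀=1 and mₖ₊₁ = dₖaₖ − mₖ, dₖ₊₁ = (n − mₖ₊₁²)/dₖ, aₖ₊₁ = ⌊(a₀+mₖ₊₁)/dₖ₊₁⌋:
  k=1: m=13, d=7, a=3
  k=2: m=8, d=16, a=1
  k=3: m=8, d=7, a=3
  k=4: m=13, d=1, a=26
d=1 and a=2a₀=26 at k=4, so the next step gives (m, d) = (13, 7) again — its k=1 value — and the period has length 4.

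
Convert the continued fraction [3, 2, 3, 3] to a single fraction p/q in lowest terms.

79/23

Fold from the inside: start with 3/1.
  3 + 1/3 = 10/3
  2 + 3/10 = 23/10
  3 + 10/23 = 79/23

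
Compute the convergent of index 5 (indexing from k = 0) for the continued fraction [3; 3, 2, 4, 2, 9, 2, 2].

Using pₖ = aₖpₖ₋₁ + pₖ₋₂, qₖ = aₖqₖ₋₁ + qₖ₋₂ (with p₋₁=1, p₋₂=0, q₋₁=0, q₋₂=1):
  k=0: a=3, p=3, q=1
  k=1: a=3, p=10, q=3
  k=2: a=2, p=23, q=7
  k=3: a=4, p=102, q=31
  k=4: a=2, p=227, q=69
  k=5: a=9, p=2145, q=652

2145/652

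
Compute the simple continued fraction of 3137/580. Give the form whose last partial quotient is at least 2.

3137 = 5*580 + 237
580 = 2*237 + 106
237 = 2*106 + 25
106 = 4*25 + 6
25 = 4*6 + 1
6 = 6*1 + 0  (stop)
So 3137/580 = [5; 2, 2, 4, 4, 6].

[5; 2, 2, 4, 4, 6]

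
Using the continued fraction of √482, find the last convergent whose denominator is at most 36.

√482 = [21; 1, 20, 1, 42, …] (period length 4).
Convergents:
  p_0/q_0 = 21/1
  p_1/q_1 = 22/1
  p_2/q_2 = 461/21
  p_3/q_3 = 483/22
  p_4/q_4 = 20747/945
q_3 = 22 ≤ 36 < 945 = q_4, so the answer is 483/22.

483/22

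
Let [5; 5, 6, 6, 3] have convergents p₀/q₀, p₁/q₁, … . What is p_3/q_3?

992/191

Using pₖ = aₖpₖ₋₁ + pₖ₋₂, qₖ = aₖqₖ₋₁ + qₖ₋₂ (with p₋₁=1, p₋₂=0, q₋₁=0, q₋₂=1):
  k=0: a=5, p=5, q=1
  k=1: a=5, p=26, q=5
  k=2: a=6, p=161, q=31
  k=3: a=6, p=992, q=191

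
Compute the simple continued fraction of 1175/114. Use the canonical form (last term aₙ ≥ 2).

[10; 3, 3, 1, 8]

1175 = 10×114 + 35
114 = 3×35 + 9
35 = 3×9 + 8
9 = 1×8 + 1
8 = 8×1 + 0  (stop)
So 1175/114 = [10; 3, 3, 1, 8].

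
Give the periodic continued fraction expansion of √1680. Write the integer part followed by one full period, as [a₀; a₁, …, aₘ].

[40; 1, 80]

a₀ = ⌊√1680⌋ = 40.
With m₀=0, d₀=1 and mₖ₊₁ = dₖaₖ − mₖ, dₖ₊₁ = (n − mₖ₊₁²)/dₖ, aₖ₊₁ = ⌊(a₀+mₖ₊₁)/dₖ₊₁⌋:
  k=1: m=40, d=80, a=1
  k=2: m=40, d=1, a=80
d=1 and a=2a₀=80 at k=2, so the next step gives (m, d) = (40, 80) again — its k=1 value — and the period has length 2.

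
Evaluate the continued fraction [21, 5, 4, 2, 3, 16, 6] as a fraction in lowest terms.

Using pₖ = aₖpₖ₋₁ + pₖ₋₂ and qₖ = aₖqₖ₋₁ + qₖ₋₂:
  k=0: a=21, p=21, q=1
  k=1: a=5, p=106, q=5
  k=2: a=4, p=445, q=21
  k=3: a=2, p=996, q=47
  k=4: a=3, p=3433, q=162
  k=5: a=16, p=55924, q=2639
  k=6: a=6, p=338977, q=15996

338977/15996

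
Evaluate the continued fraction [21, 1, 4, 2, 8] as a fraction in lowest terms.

Fold from the inside: start with 8/1.
  2 + 1/8 = 17/8
  4 + 8/17 = 76/17
  1 + 17/76 = 93/76
  21 + 76/93 = 2029/93

2029/93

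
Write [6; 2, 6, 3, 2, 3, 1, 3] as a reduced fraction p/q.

10270/1589

Fold from the inside: start with 3/1.
  1 + 1/3 = 4/3
  3 + 3/4 = 15/4
  2 + 4/15 = 34/15
  3 + 15/34 = 117/34
  6 + 34/117 = 736/117
  2 + 117/736 = 1589/736
  6 + 736/1589 = 10270/1589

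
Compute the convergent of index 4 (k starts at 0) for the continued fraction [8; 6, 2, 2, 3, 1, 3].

Using pₖ = aₖpₖ₋₁ + pₖ₋₂, qₖ = aₖqₖ₋₁ + qₖ₋₂ (with p₋₁=1, p₋₂=0, q₋₁=0, q₋₂=1):
  k=0: a=8, p=8, q=1
  k=1: a=6, p=49, q=6
  k=2: a=2, p=106, q=13
  k=3: a=2, p=261, q=32
  k=4: a=3, p=889, q=109

889/109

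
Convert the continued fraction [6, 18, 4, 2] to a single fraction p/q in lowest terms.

993/164

Using pₖ = aₖpₖ₋₁ + pₖ₋₂ and qₖ = aₖqₖ₋₁ + qₖ₋₂:
  k=0: a=6, p=6, q=1
  k=1: a=18, p=109, q=18
  k=2: a=4, p=442, q=73
  k=3: a=2, p=993, q=164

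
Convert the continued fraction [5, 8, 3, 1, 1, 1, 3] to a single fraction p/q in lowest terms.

Using pₖ = aₖpₖ₋₁ + pₖ₋₂ and qₖ = aₖqₖ₋₁ + qₖ₋₂:
  k=0: a=5, p=5, q=1
  k=1: a=8, p=41, q=8
  k=2: a=3, p=128, q=25
  k=3: a=1, p=169, q=33
  k=4: a=1, p=297, q=58
  k=5: a=1, p=466, q=91
  k=6: a=3, p=1695, q=331

1695/331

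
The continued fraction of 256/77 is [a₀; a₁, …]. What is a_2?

256 = 3·77 + 25   →  a_0 = 3
77 = 3·25 + 2   →  a_1 = 3
25 = 12·2 + 1   →  a_2 = 12

12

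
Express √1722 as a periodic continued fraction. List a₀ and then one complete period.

[41; 2, 82]

a₀ = ⌊√1722⌋ = 41.
With m₀=0, d₀=1 and mₖ₊₁ = dₖaₖ − mₖ, dₖ₊₁ = (n − mₖ₊₁²)/dₖ, aₖ₊₁ = ⌊(a₀+mₖ₊₁)/dₖ₊₁⌋:
  k=1: m=41, d=41, a=2
  k=2: m=41, d=1, a=82
d=1 and a=2a₀=82 at k=2, so the next step gives (m, d) = (41, 41) again — its k=1 value — and the period has length 2.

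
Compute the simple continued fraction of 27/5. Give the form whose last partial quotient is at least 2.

[5; 2, 2]

27 = 5×5 + 2
5 = 2×2 + 1
2 = 2×1 + 0  (stop)
So 27/5 = [5; 2, 2].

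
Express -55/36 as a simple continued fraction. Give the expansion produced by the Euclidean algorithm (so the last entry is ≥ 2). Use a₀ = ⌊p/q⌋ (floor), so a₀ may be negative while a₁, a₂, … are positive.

-55 = -2*36 + 17
36 = 2*17 + 2
17 = 8*2 + 1
2 = 2*1 + 0  (stop)
So -55/36 = [-2; 2, 8, 2].

[-2; 2, 8, 2]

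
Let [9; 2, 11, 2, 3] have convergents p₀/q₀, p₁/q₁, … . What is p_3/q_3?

Using pₖ = aₖpₖ₋₁ + pₖ₋₂, qₖ = aₖqₖ₋₁ + qₖ₋₂ (with p₋₁=1, p₋₂=0, q₋₁=0, q₋₂=1):
  k=0: a=9, p=9, q=1
  k=1: a=2, p=19, q=2
  k=2: a=11, p=218, q=23
  k=3: a=2, p=455, q=48

455/48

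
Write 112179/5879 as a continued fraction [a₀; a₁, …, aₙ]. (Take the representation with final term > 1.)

[19; 12, 3, 2, 1, 11, 4]

112179 = 19×5879 + 478
5879 = 12×478 + 143
478 = 3×143 + 49
143 = 2×49 + 45
49 = 1×45 + 4
45 = 11×4 + 1
4 = 4×1 + 0  (stop)
So 112179/5879 = [19; 12, 3, 2, 1, 11, 4].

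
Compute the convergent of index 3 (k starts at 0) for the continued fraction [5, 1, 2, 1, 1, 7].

23/4

Using pₖ = aₖpₖ₋₁ + pₖ₋₂, qₖ = aₖqₖ₋₁ + qₖ₋₂ (with p₋₁=1, p₋₂=0, q₋₁=0, q₋₂=1):
  k=0: a=5, p=5, q=1
  k=1: a=1, p=6, q=1
  k=2: a=2, p=17, q=3
  k=3: a=1, p=23, q=4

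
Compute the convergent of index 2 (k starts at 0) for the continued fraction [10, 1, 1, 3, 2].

21/2

Using pₖ = aₖpₖ₋₁ + pₖ₋₂, qₖ = aₖqₖ₋₁ + qₖ₋₂ (with p₋₁=1, p₋₂=0, q₋₁=0, q₋₂=1):
  k=0: a=10, p=10, q=1
  k=1: a=1, p=11, q=1
  k=2: a=1, p=21, q=2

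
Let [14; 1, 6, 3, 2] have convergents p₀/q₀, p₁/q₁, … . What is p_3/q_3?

Using pₖ = aₖpₖ₋₁ + pₖ₋₂, qₖ = aₖqₖ₋₁ + qₖ₋₂ (with p₋₁=1, p₋₂=0, q₋₁=0, q₋₂=1):
  k=0: a=14, p=14, q=1
  k=1: a=1, p=15, q=1
  k=2: a=6, p=104, q=7
  k=3: a=3, p=327, q=22

327/22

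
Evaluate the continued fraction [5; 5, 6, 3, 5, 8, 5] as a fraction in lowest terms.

113491/21851

Using pₖ = aₖpₖ₋₁ + pₖ₋₂ and qₖ = aₖqₖ₋₁ + qₖ₋₂:
  k=0: a=5, p=5, q=1
  k=1: a=5, p=26, q=5
  k=2: a=6, p=161, q=31
  k=3: a=3, p=509, q=98
  k=4: a=5, p=2706, q=521
  k=5: a=8, p=22157, q=4266
  k=6: a=5, p=113491, q=21851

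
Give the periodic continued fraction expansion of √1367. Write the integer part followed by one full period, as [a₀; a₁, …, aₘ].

[36; 1, 35, 1, 72]

a₀ = ⌊√1367⌋ = 36.
With m₀=0, d₀=1 and mₖ₊₁ = dₖaₖ − mₖ, dₖ₊₁ = (n − mₖ₊₁²)/dₖ, aₖ₊₁ = ⌊(a₀+mₖ₊₁)/dₖ₊₁⌋:
  k=1: m=36, d=71, a=1
  k=2: m=35, d=2, a=35
  k=3: m=35, d=71, a=1
  k=4: m=36, d=1, a=72
d=1 and a=2a₀=72 at k=4, so the next step gives (m, d) = (36, 71) again — its k=1 value — and the period has length 4.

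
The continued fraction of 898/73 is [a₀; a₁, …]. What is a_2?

3

898 = 12·73 + 22   →  a_0 = 12
73 = 3·22 + 7   →  a_1 = 3
22 = 3·7 + 1   →  a_2 = 3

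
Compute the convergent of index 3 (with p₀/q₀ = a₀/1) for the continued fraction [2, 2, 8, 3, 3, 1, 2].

131/53

Using pₖ = aₖpₖ₋₁ + pₖ₋₂, qₖ = aₖqₖ₋₁ + qₖ₋₂ (with p₋₁=1, p₋₂=0, q₋₁=0, q₋₂=1):
  k=0: a=2, p=2, q=1
  k=1: a=2, p=5, q=2
  k=2: a=8, p=42, q=17
  k=3: a=3, p=131, q=53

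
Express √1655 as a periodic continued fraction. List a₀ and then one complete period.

[40; 1, 2, 7, 16, 7, 2, 1, 80]

a₀ = ⌊√1655⌋ = 40.
With m₀=0, d₀=1 and mₖ₊₁ = dₖaₖ − mₖ, dₖ₊₁ = (n − mₖ₊₁²)/dₖ, aₖ₊₁ = ⌊(a₀+mₖ₊₁)/dₖ₊₁⌋:
  k=1: m=40, d=55, a=1
  k=2: m=15, d=26, a=2
  k=3: m=37, d=11, a=7
  k=4: m=40, d=5, a=16
  k=5: m=40, d=11, a=7
  k=6: m=37, d=26, a=2
  k=7: m=15, d=55, a=1
  k=8: m=40, d=1, a=80
d=1 and a=2a₀=80 at k=8, so the next step gives (m, d) = (40, 55) again — its k=1 value — and the period has length 8.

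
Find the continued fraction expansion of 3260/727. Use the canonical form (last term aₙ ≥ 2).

3260 = 4*727 + 352
727 = 2*352 + 23
352 = 15*23 + 7
23 = 3*7 + 2
7 = 3*2 + 1
2 = 2*1 + 0  (stop)
So 3260/727 = [4; 2, 15, 3, 3, 2].

[4; 2, 15, 3, 3, 2]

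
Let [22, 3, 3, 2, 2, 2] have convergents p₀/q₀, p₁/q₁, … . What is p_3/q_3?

Using pₖ = aₖpₖ₋₁ + pₖ₋₂, qₖ = aₖqₖ₋₁ + qₖ₋₂ (with p₋₁=1, p₋₂=0, q₋₁=0, q₋₂=1):
  k=0: a=22, p=22, q=1
  k=1: a=3, p=67, q=3
  k=2: a=3, p=223, q=10
  k=3: a=2, p=513, q=23

513/23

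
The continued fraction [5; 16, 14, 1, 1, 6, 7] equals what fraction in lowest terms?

109977/21725

Using pₖ = aₖpₖ₋₁ + pₖ₋₂ and qₖ = aₖqₖ₋₁ + qₖ₋₂:
  k=0: a=5, p=5, q=1
  k=1: a=16, p=81, q=16
  k=2: a=14, p=1139, q=225
  k=3: a=1, p=1220, q=241
  k=4: a=1, p=2359, q=466
  k=5: a=6, p=15374, q=3037
  k=6: a=7, p=109977, q=21725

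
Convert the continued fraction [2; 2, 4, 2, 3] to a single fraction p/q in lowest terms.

Fold from the inside: start with 3/1.
  2 + 1/3 = 7/3
  4 + 3/7 = 31/7
  2 + 7/31 = 69/31
  2 + 31/69 = 169/69

169/69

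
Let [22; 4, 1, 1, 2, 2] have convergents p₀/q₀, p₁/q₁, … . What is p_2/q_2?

Using pₖ = aₖpₖ₋₁ + pₖ₋₂, qₖ = aₖqₖ₋₁ + qₖ₋₂ (with p₋₁=1, p₋₂=0, q₋₁=0, q₋₂=1):
  k=0: a=22, p=22, q=1
  k=1: a=4, p=89, q=4
  k=2: a=1, p=111, q=5

111/5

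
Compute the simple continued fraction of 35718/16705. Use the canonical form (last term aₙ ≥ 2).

35718 = 2·16705 + 2308
16705 = 7·2308 + 549
2308 = 4·549 + 112
549 = 4·112 + 101
112 = 1·101 + 11
101 = 9·11 + 2
11 = 5·2 + 1
2 = 2·1 + 0  (stop)
So 35718/16705 = [2; 7, 4, 4, 1, 9, 5, 2].

[2; 7, 4, 4, 1, 9, 5, 2]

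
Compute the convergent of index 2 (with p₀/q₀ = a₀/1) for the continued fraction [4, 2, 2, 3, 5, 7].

22/5

Using pₖ = aₖpₖ₋₁ + pₖ₋₂, qₖ = aₖqₖ₋₁ + qₖ₋₂ (with p₋₁=1, p₋₂=0, q₋₁=0, q₋₂=1):
  k=0: a=4, p=4, q=1
  k=1: a=2, p=9, q=2
  k=2: a=2, p=22, q=5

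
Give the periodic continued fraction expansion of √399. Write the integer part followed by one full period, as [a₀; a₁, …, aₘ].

a₀ = ⌊√399⌋ = 19.
With m₀=0, d₀=1 and mₖ₊₁ = dₖaₖ − mₖ, dₖ₊₁ = (n − mₖ₊₁²)/dₖ, aₖ₊₁ = ⌊(a₀+mₖ₊₁)/dₖ₊₁⌋:
  k=1: m=19, d=38, a=1
  k=2: m=19, d=1, a=38
d=1 and a=2a₀=38 at k=2, so the next step gives (m, d) = (19, 38) again — its k=1 value — and the period has length 2.

[19; 1, 38]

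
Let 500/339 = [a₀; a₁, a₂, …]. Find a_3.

500 = 1·339 + 161   →  a_0 = 1
339 = 2·161 + 17   →  a_1 = 2
161 = 9·17 + 8   →  a_2 = 9
17 = 2·8 + 1   →  a_3 = 2

2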